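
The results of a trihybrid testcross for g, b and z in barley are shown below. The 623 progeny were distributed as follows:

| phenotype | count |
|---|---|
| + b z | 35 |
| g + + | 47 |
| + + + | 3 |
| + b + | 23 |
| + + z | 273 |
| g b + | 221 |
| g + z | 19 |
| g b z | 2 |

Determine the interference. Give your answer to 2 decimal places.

0.24

The two most frequent reciprocal classes, g b + and + + z, are the parental types, so the F1 was g b + / + + z.
The two rarest classes, g b z and + + +, are the double crossovers. Comparing them with the parentals, only the z allele has switched, so z is the middle locus and the order is g – z – b.
g–z: (42 + 5)/623 = 0.0754; z–b: (82 + 5)/623 = 0.1396.
Expected DCO frequency = 0.0754 × 0.1396 ≈ 0.01053; observed = 5/623 ≈ 0.00803.
Coefficient of coincidence = 0.00803/0.01053 ≈ 0.76; interference = 1 − 0.76 = 0.24.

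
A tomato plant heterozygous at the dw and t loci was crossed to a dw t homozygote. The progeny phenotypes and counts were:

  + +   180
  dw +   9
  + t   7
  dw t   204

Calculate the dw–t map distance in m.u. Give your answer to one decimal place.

4.0 m.u.

The two most frequent classes, + + (180) and dw t (204), are the parental types, so the F1 was + + / dw t.
The recombinant classes are + t and dw +: 7 + 9 = 16.
Recombination frequency = 16/400 = 0.0400 ≈ 4.0%, i.e. 4.0 m.u.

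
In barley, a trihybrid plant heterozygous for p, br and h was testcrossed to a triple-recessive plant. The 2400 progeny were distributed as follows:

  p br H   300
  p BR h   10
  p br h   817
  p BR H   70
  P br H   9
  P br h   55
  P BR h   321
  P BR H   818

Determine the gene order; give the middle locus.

br

The two most frequent reciprocal classes, p br h and P BR H, are the parental types, so the F1 was p br h / P BR H.
The two rarest classes, p BR h and P br H, are the double crossovers. Comparing them with the parentals, only the br allele has switched, so br is the middle locus and the order is h – br – p.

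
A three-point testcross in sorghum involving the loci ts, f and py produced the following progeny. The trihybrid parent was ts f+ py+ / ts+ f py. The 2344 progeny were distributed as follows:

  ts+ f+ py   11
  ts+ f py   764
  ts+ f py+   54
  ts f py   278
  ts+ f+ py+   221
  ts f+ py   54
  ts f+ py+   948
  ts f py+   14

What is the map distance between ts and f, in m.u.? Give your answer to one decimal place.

The two rarest classes, ts f py+ and ts+ f+ py, are the double crossovers. Comparing them with the parentals, only the f allele has switched, so f is the middle locus and the order is ts – f – py.
Crossovers in the ts–f interval produce the single-crossover classes ts+ f+ py+ and ts f py (221 + 278 = 499) plus the double crossovers (25).
RF(ts–f) = (499 + 25) / 2344 = 524/2344 = 0.2235 → 22.4 m.u.

22.4 m.u.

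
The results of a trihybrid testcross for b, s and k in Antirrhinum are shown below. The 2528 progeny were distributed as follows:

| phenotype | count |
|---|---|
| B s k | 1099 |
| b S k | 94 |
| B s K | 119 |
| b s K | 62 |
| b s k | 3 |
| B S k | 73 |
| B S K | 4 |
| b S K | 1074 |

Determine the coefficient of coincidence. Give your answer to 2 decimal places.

0.57

The two most frequent reciprocal classes, b S K and B s k, are the parental types, so the F1 was b S K / B s k.
The two rarest classes, B S K and b s k, are the double crossovers. Comparing them with the parentals, only the b allele has switched, so b is the middle locus and the order is s – b – k.
s–b: (135 + 7)/2528 = 0.0562; b–k: (213 + 7)/2528 = 0.0870.
Expected DCO frequency = 0.0562 × 0.0870 ≈ 0.00489; observed = 7/2528 ≈ 0.00277.
Coefficient of coincidence = 0.00277/0.00489 ≈ 0.57.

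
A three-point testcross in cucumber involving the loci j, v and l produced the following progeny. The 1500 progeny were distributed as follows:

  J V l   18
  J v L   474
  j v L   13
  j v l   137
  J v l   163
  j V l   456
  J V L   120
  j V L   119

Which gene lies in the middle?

The two most frequent reciprocal classes, J v L and j V l, are the parental types, so the F1 was J v L / j V l.
The two rarest classes, j v L and J V l, are the double crossovers. Comparing them with the parentals, only the j allele has switched, so j is the middle locus and the order is v – j – l.

j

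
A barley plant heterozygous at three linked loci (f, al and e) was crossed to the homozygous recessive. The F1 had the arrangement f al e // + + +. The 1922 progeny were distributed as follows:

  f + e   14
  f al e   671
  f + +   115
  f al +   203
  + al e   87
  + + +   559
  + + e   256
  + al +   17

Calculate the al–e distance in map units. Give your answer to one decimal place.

The two rarest classes, f + e and + al +, are the double crossovers. Comparing them with the parentals, only the al allele has switched, so al is the middle locus and the order is f – al – e.
Crossovers in the al–e interval produce the single-crossover classes f al + and + + e (203 + 256 = 459) plus the double crossovers (31).
RF(al–e) = (459 + 31) / 1922 = 490/1922 = 0.2549 → 25.5 map units.

25.5 map units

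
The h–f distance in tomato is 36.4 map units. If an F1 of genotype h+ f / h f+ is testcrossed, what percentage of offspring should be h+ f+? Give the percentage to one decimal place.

A map distance of 36.4 map units corresponds to a recombination frequency of 0.364.
The F1 is h+ f / h f+, so h+ f+ is a recombinant gamete class with expected frequency r/2 = 0.364/2 = 0.1820.
That is 0.1820 = 18.2% of the progeny.

18.2%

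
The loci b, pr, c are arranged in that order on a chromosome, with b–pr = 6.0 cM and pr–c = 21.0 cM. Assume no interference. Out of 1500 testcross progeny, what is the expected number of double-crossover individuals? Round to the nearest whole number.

Map distances give recombination frequencies of 0.060 and 0.210 for the two intervals.
With no interference, expected double-crossover frequency = 0.060 × 0.210 = 0.01260.
Expected number = 0.01260 × 1500 = 18.90 ≈ 19.

19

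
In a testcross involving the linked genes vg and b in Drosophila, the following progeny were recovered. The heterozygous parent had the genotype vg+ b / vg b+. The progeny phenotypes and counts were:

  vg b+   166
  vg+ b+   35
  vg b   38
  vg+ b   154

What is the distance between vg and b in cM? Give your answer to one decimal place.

The recombinant classes are vg+ b+ and vg b: 35 + 38 = 73.
Recombination frequency = 73/393 = 0.1858 ≈ 18.6%, i.e. 18.6 cM.

18.6 cM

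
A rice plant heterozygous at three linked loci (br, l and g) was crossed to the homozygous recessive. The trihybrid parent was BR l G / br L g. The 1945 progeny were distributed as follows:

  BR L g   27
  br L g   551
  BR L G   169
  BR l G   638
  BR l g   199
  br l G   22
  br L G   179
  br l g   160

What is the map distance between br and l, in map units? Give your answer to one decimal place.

19.4 map units

The two rarest classes, br l G and BR L g, are the double crossovers. Comparing them with the parentals, only the br allele has switched, so br is the middle locus and the order is g – br – l.
Crossovers in the br–l interval produce the single-crossover classes BR L G and br l g (169 + 160 = 329) plus the double crossovers (49).
RF(br–l) = (329 + 49) / 1945 = 378/1945 = 0.1943 → 19.4 map units.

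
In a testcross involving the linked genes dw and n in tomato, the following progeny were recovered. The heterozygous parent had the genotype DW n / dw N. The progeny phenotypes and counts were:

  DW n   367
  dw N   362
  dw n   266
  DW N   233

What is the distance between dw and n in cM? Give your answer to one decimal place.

40.6 cM

The recombinant classes are DW N and dw n: 233 + 266 = 499.
Recombination frequency = 499/1228 = 0.4064 ≈ 40.6%, i.e. 40.6 cM.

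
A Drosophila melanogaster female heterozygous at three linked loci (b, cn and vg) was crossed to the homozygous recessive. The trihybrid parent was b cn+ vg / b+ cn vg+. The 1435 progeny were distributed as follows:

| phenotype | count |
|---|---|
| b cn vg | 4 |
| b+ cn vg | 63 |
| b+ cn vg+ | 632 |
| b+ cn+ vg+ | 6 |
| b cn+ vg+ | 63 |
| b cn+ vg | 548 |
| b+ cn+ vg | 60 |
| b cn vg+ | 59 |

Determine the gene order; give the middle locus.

cn

The two rarest classes, b cn vg and b+ cn+ vg+, are the double crossovers. Comparing them with the parentals, only the cn allele has switched, so cn is the middle locus and the order is b – cn – vg.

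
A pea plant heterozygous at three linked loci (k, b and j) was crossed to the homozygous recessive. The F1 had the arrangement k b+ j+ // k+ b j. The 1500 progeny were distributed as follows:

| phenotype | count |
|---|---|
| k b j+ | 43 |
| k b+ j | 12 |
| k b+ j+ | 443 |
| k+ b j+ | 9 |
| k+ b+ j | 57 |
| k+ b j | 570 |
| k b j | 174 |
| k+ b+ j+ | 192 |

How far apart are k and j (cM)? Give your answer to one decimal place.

The two rarest classes, k b+ j and k+ b j+, are the double crossovers. Comparing them with the parentals, only the j allele has switched, so j is the middle locus and the order is k – j – b.
Crossovers in the k–j interval produce the single-crossover classes k+ b+ j+ and k b j (192 + 174 = 366) plus the double crossovers (21).
RF(k–j) = (366 + 21) / 1500 = 387/1500 = 0.2580 → 25.8 cM.

25.8 cM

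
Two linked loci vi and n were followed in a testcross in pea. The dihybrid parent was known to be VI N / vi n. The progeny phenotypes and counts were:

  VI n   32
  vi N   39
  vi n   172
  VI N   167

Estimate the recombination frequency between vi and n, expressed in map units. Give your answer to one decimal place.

The recombinant classes are VI n and vi N: 32 + 39 = 71.
Recombination frequency = 71/410 = 0.1732 ≈ 17.3%, i.e. 17.3 map units.

17.3 map units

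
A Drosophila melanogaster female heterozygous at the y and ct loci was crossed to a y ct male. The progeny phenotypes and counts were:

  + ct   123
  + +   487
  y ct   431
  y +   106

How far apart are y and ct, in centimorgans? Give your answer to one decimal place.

20.0 centimorgans

The two most frequent classes, + + (487) and y ct (431), are the parental types, so the F1 was + + / y ct.
The recombinant classes are + ct and y +: 123 + 106 = 229.
Recombination frequency = 229/1147 = 0.1997 ≈ 20.0%, i.e. 20.0 centimorgans.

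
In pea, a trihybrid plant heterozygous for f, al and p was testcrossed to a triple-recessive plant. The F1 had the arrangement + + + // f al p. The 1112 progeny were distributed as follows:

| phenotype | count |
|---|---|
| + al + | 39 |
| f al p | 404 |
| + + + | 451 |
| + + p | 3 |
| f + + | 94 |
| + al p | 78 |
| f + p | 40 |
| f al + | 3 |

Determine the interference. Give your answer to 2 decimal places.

0.56

The two rarest classes, + + p and f al +, are the double crossovers. Comparing them with the parentals, only the p allele has switched, so p is the middle locus and the order is al – p – f.
al–p: (79 + 6)/1112 = 0.0764; p–f: (172 + 6)/1112 = 0.1601.
Expected DCO frequency = 0.0764 × 0.1601 ≈ 0.01223; observed = 6/1112 ≈ 0.00540.
Coefficient of coincidence = 0.00540/0.01223 ≈ 0.44; interference = 1 − 0.44 = 0.56.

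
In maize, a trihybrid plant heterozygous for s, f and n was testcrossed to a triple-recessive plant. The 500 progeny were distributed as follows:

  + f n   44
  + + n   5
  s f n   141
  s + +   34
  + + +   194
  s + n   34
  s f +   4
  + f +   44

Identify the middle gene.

The two most frequent reciprocal classes, s f n and + + +, are the parental types, so the F1 was s f n / + + +.
The two rarest classes, s f + and + + n, are the double crossovers. Comparing them with the parentals, only the n allele has switched, so n is the middle locus and the order is s – n – f.

n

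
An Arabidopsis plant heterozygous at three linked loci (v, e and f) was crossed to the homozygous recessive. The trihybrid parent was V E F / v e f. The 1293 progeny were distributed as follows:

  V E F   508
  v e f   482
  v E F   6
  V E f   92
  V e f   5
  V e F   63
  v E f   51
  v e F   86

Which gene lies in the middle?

The two rarest classes, v E F and V e f, are the double crossovers. Comparing them with the parentals, only the v allele has switched, so v is the middle locus and the order is f – v – e.

v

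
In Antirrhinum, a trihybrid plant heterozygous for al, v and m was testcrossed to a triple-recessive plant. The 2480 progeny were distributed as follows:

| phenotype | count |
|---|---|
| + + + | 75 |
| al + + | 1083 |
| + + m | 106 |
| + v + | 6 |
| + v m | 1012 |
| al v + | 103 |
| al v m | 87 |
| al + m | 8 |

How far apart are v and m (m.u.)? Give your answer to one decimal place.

9.0 m.u.

The two most frequent reciprocal classes, al + + and + v m, are the parental types, so the F1 was al + + / + v m.
The two rarest classes, al + m and + v +, are the double crossovers. Comparing them with the parentals, only the m allele has switched, so m is the middle locus and the order is al – m – v.
Crossovers in the m–v interval produce the single-crossover classes al v + and + + m (103 + 106 = 209) plus the double crossovers (14).
RF(m–v) = (209 + 14) / 2480 = 223/2480 = 0.0899 → 9.0 m.u.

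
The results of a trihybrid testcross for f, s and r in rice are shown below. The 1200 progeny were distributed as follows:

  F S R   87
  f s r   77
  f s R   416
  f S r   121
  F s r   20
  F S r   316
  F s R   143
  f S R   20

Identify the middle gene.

s

The two most frequent reciprocal classes, f s R and F S r, are the parental types, so the F1 was f s R / F S r.
The two rarest classes, f S R and F s r, are the double crossovers. Comparing them with the parentals, only the s allele has switched, so s is the middle locus and the order is r – s – f.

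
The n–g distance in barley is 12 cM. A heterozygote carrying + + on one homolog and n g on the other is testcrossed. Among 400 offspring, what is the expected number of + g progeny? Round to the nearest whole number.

A map distance of 12 cM corresponds to a recombination frequency of 0.120.
The F1 is + + / n g, so + g is a recombinant gamete class with expected frequency r/2 = 0.120/2 = 0.0600.
Expected number = 0.0600 × 400 = 24.00 ≈ 24.

24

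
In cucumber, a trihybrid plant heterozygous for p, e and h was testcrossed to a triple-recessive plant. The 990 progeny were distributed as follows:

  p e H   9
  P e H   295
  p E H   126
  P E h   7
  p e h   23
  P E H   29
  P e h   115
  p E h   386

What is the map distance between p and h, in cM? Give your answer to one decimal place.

26.0 cM

The two most frequent reciprocal classes, p E h and P e H, are the parental types, so the F1 was p E h / P e H.
The two rarest classes, P E h and p e H, are the double crossovers. Comparing them with the parentals, only the p allele has switched, so p is the middle locus and the order is h – p – e.
Crossovers in the h–p interval produce the single-crossover classes p E H and P e h (126 + 115 = 241) plus the double crossovers (16).
RF(h–p) = (241 + 16) / 990 = 257/990 = 0.2596 → 26.0 cM.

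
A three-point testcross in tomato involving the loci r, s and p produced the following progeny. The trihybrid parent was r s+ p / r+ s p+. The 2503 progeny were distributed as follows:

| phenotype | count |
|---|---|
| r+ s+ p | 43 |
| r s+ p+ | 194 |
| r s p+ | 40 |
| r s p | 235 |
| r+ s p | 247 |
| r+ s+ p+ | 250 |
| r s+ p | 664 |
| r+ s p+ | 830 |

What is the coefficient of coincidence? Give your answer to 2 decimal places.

0.70

The two rarest classes, r+ s+ p and r s p+, are the double crossovers. Comparing them with the parentals, only the r allele has switched, so r is the middle locus and the order is p – r – s.
p–r: (441 + 83)/2503 = 0.2093; r–s: (485 + 83)/2503 = 0.2269.
Expected DCO frequency = 0.2093 × 0.2269 ≈ 0.04749; observed = 83/2503 ≈ 0.03316.
Coefficient of coincidence = 0.03316/0.04749 ≈ 0.70.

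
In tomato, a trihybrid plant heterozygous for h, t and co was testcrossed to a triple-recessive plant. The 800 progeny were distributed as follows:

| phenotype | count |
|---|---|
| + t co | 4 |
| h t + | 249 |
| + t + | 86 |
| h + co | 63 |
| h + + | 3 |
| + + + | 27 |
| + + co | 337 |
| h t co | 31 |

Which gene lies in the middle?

t

The two most frequent reciprocal classes, h t + and + + co, are the parental types, so the F1 was h t + / + + co.
The two rarest classes, h + + and + t co, are the double crossovers. Comparing them with the parentals, only the t allele has switched, so t is the middle locus and the order is co – t – h.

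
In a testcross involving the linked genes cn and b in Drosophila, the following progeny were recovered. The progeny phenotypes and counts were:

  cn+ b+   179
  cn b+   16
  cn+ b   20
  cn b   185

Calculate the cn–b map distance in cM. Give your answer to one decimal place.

9.0 cM

The two most frequent classes, cn+ b+ (179) and cn b (185), are the parental types, so the F1 was cn+ b+ / cn b.
The recombinant classes are cn+ b and cn b+: 20 + 16 = 36.
Recombination frequency = 36/400 = 0.0900 ≈ 9.0%, i.e. 9.0 cM.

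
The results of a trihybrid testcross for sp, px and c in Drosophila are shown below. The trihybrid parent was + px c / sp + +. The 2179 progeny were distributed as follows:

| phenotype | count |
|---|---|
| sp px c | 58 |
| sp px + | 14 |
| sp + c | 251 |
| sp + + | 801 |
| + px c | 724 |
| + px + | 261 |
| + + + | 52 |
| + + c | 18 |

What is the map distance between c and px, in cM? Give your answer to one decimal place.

The two rarest classes, + + c and sp px +, are the double crossovers. Comparing them with the parentals, only the px allele has switched, so px is the middle locus and the order is sp – px – c.
Crossovers in the px–c interval produce the single-crossover classes + px + and sp + c (261 + 251 = 512) plus the double crossovers (32).
RF(px–c) = (512 + 32) / 2179 = 544/2179 = 0.2497 → 25.0 cM.

25.0 cM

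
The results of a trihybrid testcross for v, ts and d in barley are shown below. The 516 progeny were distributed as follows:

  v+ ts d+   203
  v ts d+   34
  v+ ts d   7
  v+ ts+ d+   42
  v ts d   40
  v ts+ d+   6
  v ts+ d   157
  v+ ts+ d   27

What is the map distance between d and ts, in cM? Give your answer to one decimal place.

The two most frequent reciprocal classes, v ts+ d and v+ ts d+, are the parental types, so the F1 was v ts+ d / v+ ts d+.
The two rarest classes, v ts+ d+ and v+ ts d, are the double crossovers. Comparing them with the parentals, only the d allele has switched, so d is the middle locus and the order is v – d – ts.
Crossovers in the d–ts interval produce the single-crossover classes v ts d and v+ ts+ d+ (40 + 42 = 82) plus the double crossovers (13).
RF(d–ts) = (82 + 13) / 516 = 95/516 = 0.1841 → 18.4 cM.

18.4 cM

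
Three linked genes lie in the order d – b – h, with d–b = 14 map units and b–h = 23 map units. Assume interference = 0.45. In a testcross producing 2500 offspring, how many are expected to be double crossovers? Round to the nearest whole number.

44

Map distances give recombination frequencies of 0.140 and 0.230 for the two intervals.
With interference 0.45 (so coincidence = 0.55), expected double-crossover frequency = 0.140 × 0.230 × 0.55 = 0.01771.
Expected number = 0.01771 × 2500 = 44.28 ≈ 44.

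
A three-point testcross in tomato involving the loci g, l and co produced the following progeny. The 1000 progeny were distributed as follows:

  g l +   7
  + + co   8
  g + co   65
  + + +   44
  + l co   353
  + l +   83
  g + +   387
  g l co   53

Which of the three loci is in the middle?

l

The two most frequent reciprocal classes, + l co and g + +, are the parental types, so the F1 was + l co / g + +.
The two rarest classes, + + co and g l +, are the double crossovers. Comparing them with the parentals, only the l allele has switched, so l is the middle locus and the order is co – l – g.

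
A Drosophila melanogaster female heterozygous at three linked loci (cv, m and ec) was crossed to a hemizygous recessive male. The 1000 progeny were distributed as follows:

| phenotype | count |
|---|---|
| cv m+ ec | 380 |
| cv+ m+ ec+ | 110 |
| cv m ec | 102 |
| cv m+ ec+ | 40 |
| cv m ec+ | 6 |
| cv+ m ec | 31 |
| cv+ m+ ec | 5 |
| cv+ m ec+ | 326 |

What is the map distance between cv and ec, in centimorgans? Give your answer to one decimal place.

8.2 centimorgans

The two most frequent reciprocal classes, cv+ m ec+ and cv m+ ec, are the parental types, so the F1 was cv+ m ec+ / cv m+ ec.
The two rarest classes, cv m ec+ and cv+ m+ ec, are the double crossovers. Comparing them with the parentals, only the cv allele has switched, so cv is the middle locus and the order is m – cv – ec.
Crossovers in the cv–ec interval produce the single-crossover classes cv+ m ec and cv m+ ec+ (31 + 40 = 71) plus the double crossovers (11).
RF(cv–ec) = (71 + 11) / 1000 = 82/1000 = 0.0820 → 8.2 centimorgans.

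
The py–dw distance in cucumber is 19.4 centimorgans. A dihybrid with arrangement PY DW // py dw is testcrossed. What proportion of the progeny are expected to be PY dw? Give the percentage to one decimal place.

A map distance of 19.4 centimorgans corresponds to a recombination frequency of 0.194.
The F1 is PY DW / py dw, so PY dw is a recombinant gamete class with expected frequency r/2 = 0.194/2 = 0.0970.
That is 0.0970 = 9.7% of the progeny.

9.7%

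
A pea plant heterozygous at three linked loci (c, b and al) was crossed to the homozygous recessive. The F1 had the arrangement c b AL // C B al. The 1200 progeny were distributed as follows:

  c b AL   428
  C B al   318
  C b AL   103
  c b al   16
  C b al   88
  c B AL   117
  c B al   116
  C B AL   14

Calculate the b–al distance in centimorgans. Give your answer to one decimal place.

19.6 centimorgans

The two rarest classes, c b al and C B AL, are the double crossovers. Comparing them with the parentals, only the al allele has switched, so al is the middle locus and the order is b – al – c.
Crossovers in the b–al interval produce the single-crossover classes c B AL and C b al (117 + 88 = 205) plus the double crossovers (30).
RF(b–al) = (205 + 30) / 1200 = 235/1200 = 0.1958 → 19.6 centimorgans.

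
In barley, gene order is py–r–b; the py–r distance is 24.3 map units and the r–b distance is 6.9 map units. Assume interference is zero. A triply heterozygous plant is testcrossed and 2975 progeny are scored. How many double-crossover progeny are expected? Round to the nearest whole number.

50

Map distances give recombination frequencies of 0.243 and 0.069 for the two intervals.
With no interference, expected double-crossover frequency = 0.243 × 0.069 = 0.01677.
Expected number = 0.01677 × 2975 = 49.88 ≈ 50.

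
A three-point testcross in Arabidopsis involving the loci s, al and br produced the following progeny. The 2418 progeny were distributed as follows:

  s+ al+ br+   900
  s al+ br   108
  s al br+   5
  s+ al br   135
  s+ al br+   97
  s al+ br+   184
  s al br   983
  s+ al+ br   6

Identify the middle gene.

br

The two most frequent reciprocal classes, s+ al+ br+ and s al br, are the parental types, so the F1 was s+ al+ br+ / s al br.
The two rarest classes, s+ al+ br and s al br+, are the double crossovers. Comparing them with the parentals, only the br allele has switched, so br is the middle locus and the order is s – br – al.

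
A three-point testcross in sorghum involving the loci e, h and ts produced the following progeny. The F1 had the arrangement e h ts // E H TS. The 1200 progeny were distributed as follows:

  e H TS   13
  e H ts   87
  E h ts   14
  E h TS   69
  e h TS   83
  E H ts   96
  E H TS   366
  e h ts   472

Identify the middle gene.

e

The two rarest classes, E h ts and e H TS, are the double crossovers. Comparing them with the parentals, only the e allele has switched, so e is the middle locus and the order is h – e – ts.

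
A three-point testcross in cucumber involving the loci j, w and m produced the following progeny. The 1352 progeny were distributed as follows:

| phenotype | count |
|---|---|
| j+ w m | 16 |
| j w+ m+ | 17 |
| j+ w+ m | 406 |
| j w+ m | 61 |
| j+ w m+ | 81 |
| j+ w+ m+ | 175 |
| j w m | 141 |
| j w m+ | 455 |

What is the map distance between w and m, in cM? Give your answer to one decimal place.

The two most frequent reciprocal classes, j+ w+ m and j w m+, are the parental types, so the F1 was j+ w+ m / j w m+.
The two rarest classes, j+ w m and j w+ m+, are the double crossovers. Comparing them with the parentals, only the w allele has switched, so w is the middle locus and the order is m – w – j.
Crossovers in the m–w interval produce the single-crossover classes j+ w+ m+ and j w m (175 + 141 = 316) plus the double crossovers (33).
RF(m–w) = (316 + 33) / 1352 = 349/1352 = 0.2581 → 25.8 cM.

25.8 cM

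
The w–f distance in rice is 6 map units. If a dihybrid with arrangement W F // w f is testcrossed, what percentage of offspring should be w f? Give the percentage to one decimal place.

A map distance of 6 map units corresponds to a recombination frequency of 0.060.
The F1 is W F / w f, so w f is a parental gamete class with expected frequency (1 − r)/2 = 0.940/2 = 0.4700.
That is 0.4700 = 47.0% of the progeny.

47.0%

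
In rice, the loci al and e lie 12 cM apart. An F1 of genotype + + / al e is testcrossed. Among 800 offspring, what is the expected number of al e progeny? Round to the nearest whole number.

A map distance of 12 cM corresponds to a recombination frequency of 0.120.
The F1 is + + / al e, so al e is a parental gamete class with expected frequency (1 − r)/2 = 0.880/2 = 0.4400.
Expected number = 0.4400 × 800 = 352.00 ≈ 352.

352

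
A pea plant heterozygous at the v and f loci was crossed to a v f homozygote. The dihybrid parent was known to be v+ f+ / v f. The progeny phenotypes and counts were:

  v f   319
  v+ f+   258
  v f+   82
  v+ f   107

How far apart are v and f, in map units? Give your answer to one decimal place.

24.7 map units

The recombinant classes are v+ f and v f+: 107 + 82 = 189.
Recombination frequency = 189/766 = 0.2467 ≈ 24.7%, i.e. 24.7 map units.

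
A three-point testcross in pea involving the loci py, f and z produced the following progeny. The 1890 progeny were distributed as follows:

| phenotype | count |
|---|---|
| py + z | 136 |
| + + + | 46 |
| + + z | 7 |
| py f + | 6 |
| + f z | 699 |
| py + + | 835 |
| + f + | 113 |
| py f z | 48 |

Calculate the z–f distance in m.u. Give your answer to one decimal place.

13.9 m.u.

The two most frequent reciprocal classes, + f z and py + +, are the parental types, so the F1 was + f z / py + +.
The two rarest classes, + + z and py f +, are the double crossovers. Comparing them with the parentals, only the f allele has switched, so f is the middle locus and the order is z – f – py.
Crossovers in the z–f interval produce the single-crossover classes + f + and py + z (113 + 136 = 249) plus the double crossovers (13).
RF(z–f) = (249 + 13) / 1890 = 262/1890 = 0.1386 → 13.9 m.u.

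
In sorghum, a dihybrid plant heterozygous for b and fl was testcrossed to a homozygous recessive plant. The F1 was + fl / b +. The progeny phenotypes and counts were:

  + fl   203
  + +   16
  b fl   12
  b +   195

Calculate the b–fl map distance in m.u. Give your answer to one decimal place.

The recombinant classes are + + and b fl: 16 + 12 = 28.
Recombination frequency = 28/426 = 0.0657 ≈ 6.6%, i.e. 6.6 m.u.

6.6 m.u.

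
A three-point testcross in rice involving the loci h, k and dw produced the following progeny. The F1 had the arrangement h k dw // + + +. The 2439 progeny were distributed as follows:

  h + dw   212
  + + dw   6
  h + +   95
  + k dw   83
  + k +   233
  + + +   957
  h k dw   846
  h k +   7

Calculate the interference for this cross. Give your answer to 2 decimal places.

0.64

The two rarest classes, h k + and + + dw, are the double crossovers. Comparing them with the parentals, only the dw allele has switched, so dw is the middle locus and the order is k – dw – h.
k–dw: (445 + 13)/2439 = 0.1878; dw–h: (178 + 13)/2439 = 0.0783.
Expected DCO frequency = 0.1878 × 0.0783 ≈ 0.01470; observed = 13/2439 ≈ 0.00533.
Coefficient of coincidence = 0.00533/0.01470 ≈ 0.36; interference = 1 − 0.36 = 0.64.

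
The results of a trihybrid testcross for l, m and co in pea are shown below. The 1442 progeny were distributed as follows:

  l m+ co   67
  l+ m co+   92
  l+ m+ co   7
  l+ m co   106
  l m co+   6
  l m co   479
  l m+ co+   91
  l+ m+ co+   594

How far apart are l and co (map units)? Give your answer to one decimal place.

14.6 map units

The two most frequent reciprocal classes, l m co and l+ m+ co+, are the parental types, so the F1 was l m co / l+ m+ co+.
The two rarest classes, l m co+ and l+ m+ co, are the double crossovers. Comparing them with the parentals, only the co allele has switched, so co is the middle locus and the order is m – co – l.
Crossovers in the co–l interval produce the single-crossover classes l+ m co and l m+ co+ (106 + 91 = 197) plus the double crossovers (13).
RF(co–l) = (197 + 13) / 1442 = 210/1442 = 0.1456 → 14.6 map units.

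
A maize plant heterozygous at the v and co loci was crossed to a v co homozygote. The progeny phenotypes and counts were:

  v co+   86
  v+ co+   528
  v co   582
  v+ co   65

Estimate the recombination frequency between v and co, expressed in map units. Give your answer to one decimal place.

The two most frequent classes, v+ co+ (528) and v co (582), are the parental types, so the F1 was v+ co+ / v co.
The recombinant classes are v+ co and v co+: 65 + 86 = 151.
Recombination frequency = 151/1261 = 0.1197 ≈ 12.0%, i.e. 12.0 map units.

12.0 map units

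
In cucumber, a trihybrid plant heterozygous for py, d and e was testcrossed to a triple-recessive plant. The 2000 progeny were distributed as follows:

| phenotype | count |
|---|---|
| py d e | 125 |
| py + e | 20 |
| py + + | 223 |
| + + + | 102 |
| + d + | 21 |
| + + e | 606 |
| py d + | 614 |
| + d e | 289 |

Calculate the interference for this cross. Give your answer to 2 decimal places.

0.45

The two most frequent reciprocal classes, py d + and + + e, are the parental types, so the F1 was py d + / + + e.
The two rarest classes, + d + and py + e, are the double crossovers. Comparing them with the parentals, only the py allele has switched, so py is the middle locus and the order is d – py – e.
d–py: (512 + 41)/2000 = 0.2765; py–e: (227 + 41)/2000 = 0.1340.
Expected DCO frequency = 0.2765 × 0.1340 ≈ 0.03705; observed = 41/2000 ≈ 0.02050.
Coefficient of coincidence = 0.02050/0.03705 ≈ 0.55; interference = 1 − 0.55 = 0.45.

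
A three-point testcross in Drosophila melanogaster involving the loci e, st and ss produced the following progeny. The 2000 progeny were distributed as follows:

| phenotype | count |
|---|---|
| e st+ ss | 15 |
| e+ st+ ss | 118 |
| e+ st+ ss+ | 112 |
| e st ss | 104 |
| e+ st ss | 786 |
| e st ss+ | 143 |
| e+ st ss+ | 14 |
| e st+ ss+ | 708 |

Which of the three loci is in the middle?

ss

The two most frequent reciprocal classes, e st+ ss+ and e+ st ss, are the parental types, so the F1 was e st+ ss+ / e+ st ss.
The two rarest classes, e st+ ss and e+ st ss+, are the double crossovers. Comparing them with the parentals, only the ss allele has switched, so ss is the middle locus and the order is e – ss – st.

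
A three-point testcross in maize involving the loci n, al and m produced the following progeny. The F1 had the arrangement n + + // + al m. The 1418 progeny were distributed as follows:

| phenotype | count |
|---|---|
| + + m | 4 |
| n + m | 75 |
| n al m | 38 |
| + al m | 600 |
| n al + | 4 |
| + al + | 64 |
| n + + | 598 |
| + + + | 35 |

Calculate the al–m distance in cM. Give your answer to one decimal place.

The two rarest classes, n al + and + + m, are the double crossovers. Comparing them with the parentals, only the al allele has switched, so al is the middle locus and the order is m – al – n.
Crossovers in the m–al interval produce the single-crossover classes n + m and + al + (75 + 64 = 139) plus the double crossovers (8).
RF(m–al) = (139 + 8) / 1418 = 147/1418 = 0.1037 → 10.4 cM.

10.4 cM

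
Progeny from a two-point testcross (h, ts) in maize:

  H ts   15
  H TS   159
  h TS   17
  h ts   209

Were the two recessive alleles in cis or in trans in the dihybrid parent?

The two most frequent classes are H TS (159) and h ts (209); these are the parental (non-recombinant) types.
So the F1 carried H TS on one chromosome and h ts on the other — the recessive alleles are on the same chromosome (cis / coupling).

cis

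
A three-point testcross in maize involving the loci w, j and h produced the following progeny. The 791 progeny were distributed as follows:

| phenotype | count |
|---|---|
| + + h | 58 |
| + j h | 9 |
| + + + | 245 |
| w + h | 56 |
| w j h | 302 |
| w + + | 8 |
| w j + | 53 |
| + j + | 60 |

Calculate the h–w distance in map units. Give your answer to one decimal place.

16.2 map units

The two most frequent reciprocal classes, + + + and w j h, are the parental types, so the F1 was + + + / w j h.
The two rarest classes, w + + and + j h, are the double crossovers. Comparing them with the parentals, only the w allele has switched, so w is the middle locus and the order is h – w – j.
Crossovers in the h–w interval produce the single-crossover classes + + h and w j + (58 + 53 = 111) plus the double crossovers (17).
RF(h–w) = (111 + 17) / 791 = 128/791 = 0.1618 → 16.2 map units.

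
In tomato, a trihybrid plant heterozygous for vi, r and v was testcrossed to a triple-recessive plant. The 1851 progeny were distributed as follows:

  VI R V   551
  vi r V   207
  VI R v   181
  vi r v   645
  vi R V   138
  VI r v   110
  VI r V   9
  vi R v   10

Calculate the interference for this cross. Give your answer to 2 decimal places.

The two most frequent reciprocal classes, vi r v and VI R V, are the parental types, so the F1 was vi r v / VI R V.
The two rarest classes, vi R v and VI r V, are the double crossovers. Comparing them with the parentals, only the r allele has switched, so r is the middle locus and the order is vi – r – v.
vi–r: (248 + 19)/1851 = 0.1442; r–v: (388 + 19)/1851 = 0.2199.
Expected DCO frequency = 0.1442 × 0.2199 ≈ 0.03171; observed = 19/1851 ≈ 0.01026.
Coefficient of coincidence = 0.01026/0.03171 ≈ 0.32; interference = 1 − 0.32 = 0.68.

0.68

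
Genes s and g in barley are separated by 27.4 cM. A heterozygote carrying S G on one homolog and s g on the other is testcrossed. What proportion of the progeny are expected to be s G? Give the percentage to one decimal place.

A map distance of 27.4 cM corresponds to a recombination frequency of 0.274.
The F1 is S G / s g, so s G is a recombinant gamete class with expected frequency r/2 = 0.274/2 = 0.1370.
That is 0.1370 = 13.7% of the progeny.

13.7%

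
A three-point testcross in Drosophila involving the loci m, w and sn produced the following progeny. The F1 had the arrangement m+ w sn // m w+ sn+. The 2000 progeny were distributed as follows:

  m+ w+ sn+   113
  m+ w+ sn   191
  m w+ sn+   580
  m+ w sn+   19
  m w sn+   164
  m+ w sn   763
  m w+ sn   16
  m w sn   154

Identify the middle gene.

The two rarest classes, m+ w sn+ and m w+ sn, are the double crossovers. Comparing them with the parentals, only the sn allele has switched, so sn is the middle locus and the order is w – sn – m.

sn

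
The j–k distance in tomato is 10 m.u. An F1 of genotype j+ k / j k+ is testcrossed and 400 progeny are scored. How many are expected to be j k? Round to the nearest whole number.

A map distance of 10 m.u. corresponds to a recombination frequency of 0.100.
The F1 is j+ k / j k+, so j k is a recombinant gamete class with expected frequency r/2 = 0.100/2 = 0.0500.
Expected number = 0.0500 × 400 = 20.00 ≈ 20.

20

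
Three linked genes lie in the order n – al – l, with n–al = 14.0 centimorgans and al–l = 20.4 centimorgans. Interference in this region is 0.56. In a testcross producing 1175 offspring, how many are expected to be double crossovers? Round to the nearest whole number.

15

Map distances give recombination frequencies of 0.140 and 0.204 for the two intervals.
With interference 0.56 (so coincidence = 0.44), expected double-crossover frequency = 0.140 × 0.204 × 0.44 = 0.01257.
Expected number = 0.01257 × 1175 = 14.77 ≈ 15.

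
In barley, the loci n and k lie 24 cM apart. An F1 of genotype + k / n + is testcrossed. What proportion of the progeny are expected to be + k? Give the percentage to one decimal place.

38.0%

A map distance of 24 cM corresponds to a recombination frequency of 0.240.
The F1 is + k / n +, so + k is a parental gamete class with expected frequency (1 − r)/2 = 0.760/2 = 0.3800.
That is 0.3800 = 38.0% of the progeny.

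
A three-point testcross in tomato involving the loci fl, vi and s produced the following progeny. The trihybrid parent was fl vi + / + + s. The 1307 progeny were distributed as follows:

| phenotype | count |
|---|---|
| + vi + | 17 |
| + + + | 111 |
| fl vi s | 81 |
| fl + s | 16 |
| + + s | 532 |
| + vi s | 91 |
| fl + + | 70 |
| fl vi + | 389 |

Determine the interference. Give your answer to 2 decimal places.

The two rarest classes, + vi + and fl + s, are the double crossovers. Comparing them with the parentals, only the fl allele has switched, so fl is the middle locus and the order is s – fl – vi.
s–fl: (192 + 33)/1307 = 0.1721; fl–vi: (161 + 33)/1307 = 0.1484.
Expected DCO frequency = 0.1721 × 0.1484 ≈ 0.02554; observed = 33/1307 ≈ 0.02525.
Coefficient of coincidence = 0.02525/0.02554 ≈ 0.99; interference = 1 − 0.99 = 0.01.

0.01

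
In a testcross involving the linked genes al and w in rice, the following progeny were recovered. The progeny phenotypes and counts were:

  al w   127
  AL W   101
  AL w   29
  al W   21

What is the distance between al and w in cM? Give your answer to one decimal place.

The two most frequent classes, AL W (101) and al w (127), are the parental types, so the F1 was AL W / al w.
The recombinant classes are AL w and al W: 29 + 21 = 50.
Recombination frequency = 50/278 = 0.1799 ≈ 18.0%, i.e. 18.0 cM.

18.0 cM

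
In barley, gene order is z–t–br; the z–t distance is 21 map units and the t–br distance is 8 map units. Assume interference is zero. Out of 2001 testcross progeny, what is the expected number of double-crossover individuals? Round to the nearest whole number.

34

Map distances give recombination frequencies of 0.210 and 0.080 for the two intervals.
With no interference, expected double-crossover frequency = 0.210 × 0.080 = 0.01680.
Expected number = 0.01680 × 2001 = 33.62 ≈ 34.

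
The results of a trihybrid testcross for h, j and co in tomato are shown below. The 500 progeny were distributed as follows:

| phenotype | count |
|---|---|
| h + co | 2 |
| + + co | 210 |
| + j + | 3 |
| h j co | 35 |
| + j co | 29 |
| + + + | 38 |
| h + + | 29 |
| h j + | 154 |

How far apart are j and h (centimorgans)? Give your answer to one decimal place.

12.6 centimorgans

The two most frequent reciprocal classes, + + co and h j +, are the parental types, so the F1 was + + co / h j +.
The two rarest classes, h + co and + j +, are the double crossovers. Comparing them with the parentals, only the h allele has switched, so h is the middle locus and the order is j – h – co.
Crossovers in the j–h interval produce the single-crossover classes + j co and h + + (29 + 29 = 58) plus the double crossovers (5).
RF(j–h) = (58 + 5) / 500 = 63/500 = 0.1260 → 12.6 centimorgans.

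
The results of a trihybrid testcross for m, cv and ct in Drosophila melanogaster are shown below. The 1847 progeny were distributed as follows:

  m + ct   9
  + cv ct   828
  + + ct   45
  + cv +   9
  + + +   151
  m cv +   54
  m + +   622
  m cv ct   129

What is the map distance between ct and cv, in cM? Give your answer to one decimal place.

6.3 cM

The two most frequent reciprocal classes, m + + and + cv ct, are the parental types, so the F1 was m + + / + cv ct.
The two rarest classes, m + ct and + cv +, are the double crossovers. Comparing them with the parentals, only the ct allele has switched, so ct is the middle locus and the order is cv – ct – m.
Crossovers in the cv–ct interval produce the single-crossover classes m cv + and + + ct (54 + 45 = 99) plus the double crossovers (18).
RF(cv–ct) = (99 + 18) / 1847 = 117/1847 = 0.0633 → 6.3 cM.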